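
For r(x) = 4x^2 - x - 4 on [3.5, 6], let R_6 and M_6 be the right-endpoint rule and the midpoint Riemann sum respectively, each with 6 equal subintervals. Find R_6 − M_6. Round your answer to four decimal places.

19.7049

R_6 ≈ 228.518519.
M_6 ≈ 208.813657.
R_6 − M_6 ≈ 19.7049.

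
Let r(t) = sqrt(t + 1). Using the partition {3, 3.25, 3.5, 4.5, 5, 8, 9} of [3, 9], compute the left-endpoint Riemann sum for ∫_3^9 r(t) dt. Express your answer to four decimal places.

Subinterval widths: 0.25, 0.25, 1, 0.5, 3, 1.
Left endpoints: 3, 3.25, 3.5, 4.5, 5, 8.
r(3) ≈ 2.0000, r(3.25) ≈ 2.0616, r(3.5) ≈ 2.1213, r(4.5) ≈ 2.3452, r(5) ≈ 2.4495, r(8) ≈ 3.0000.
Sum = Σ Δt_i · r(t_i).
Sum ≈ 14.6578.

14.6578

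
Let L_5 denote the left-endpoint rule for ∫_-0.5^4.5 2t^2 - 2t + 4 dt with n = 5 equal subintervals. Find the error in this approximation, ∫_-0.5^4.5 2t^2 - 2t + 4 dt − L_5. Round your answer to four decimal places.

Exact integral: ∫_-0.5^4.5 f(t) dt ≈ 60.833333.
L_5 = 47.5.
Error ≈ 60.833333 − 47.5 ≈ 13.3333.

13.3333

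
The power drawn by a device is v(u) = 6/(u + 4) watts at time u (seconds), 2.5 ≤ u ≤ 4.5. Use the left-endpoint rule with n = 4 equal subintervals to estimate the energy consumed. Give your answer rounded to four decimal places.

Δu = (4.5 − 2.5)/4 = 0.5.
Left endpoints: 2.5, 3, 3.5, 4.
v(2.5) = 12/13, v(3) = 6/7, v(3.5) = 0.8, v(4) = 0.75.
Sum = Δu · [v(2.5) + v(3) + v(3.5) + v(4)].
Sum ≈ 1.6651.

1.6651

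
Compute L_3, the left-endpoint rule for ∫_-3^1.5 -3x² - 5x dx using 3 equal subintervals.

Δx = (1.5 − (-3))/3 = 1.5.
Left endpoints: -3, -1.5, 0.
f(-3) = -12, f(-1.5) = 0.75, f(0) = 0.
Sum = Δx · [f(-3) + f(-1.5) + f(0)].
Sum = -16.875.

-16.875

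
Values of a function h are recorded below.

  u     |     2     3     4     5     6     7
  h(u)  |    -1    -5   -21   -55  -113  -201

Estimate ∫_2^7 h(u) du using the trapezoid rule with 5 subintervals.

Δu = 1.
T_5 = (1/2)·[(-1) + 2·(-5) + 2·(-21) + 2·(-55) + 2·(-113) + (-201)] = -295.

-295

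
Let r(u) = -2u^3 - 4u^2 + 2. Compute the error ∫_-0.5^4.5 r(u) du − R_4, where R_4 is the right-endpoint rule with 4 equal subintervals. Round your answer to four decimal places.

Exact integral: ∫_-0.5^4.5 r(u) du ≈ -316.666667.
R_4 = -501.5625.
Error ≈ -316.666667 − (-501.5625) ≈ 184.8958.

184.8958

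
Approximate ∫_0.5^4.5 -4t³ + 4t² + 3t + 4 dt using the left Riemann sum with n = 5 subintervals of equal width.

Δt = (4.5 − 0.5)/5 = 0.8.
Left endpoints: 0.5, 1.3, 2.1, 2.9, 3.7.
f(0.5) = 6, f(1.3) = 5.872, f(2.1) = -9.104, f(2.9) = -51.216, f(3.7) = -132.752.
Sum = Δt · [f(0.5) + f(1.3) + f(2.1) + f(2.9) + f(3.7)].
Sum = -144.96.

-144.96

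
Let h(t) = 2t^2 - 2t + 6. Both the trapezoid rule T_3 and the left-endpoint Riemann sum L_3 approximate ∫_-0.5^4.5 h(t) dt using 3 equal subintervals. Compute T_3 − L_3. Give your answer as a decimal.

25

T_3 ≈ 75.4629630.
L_3 ≈ 50.4629630.
T_3 − L_3 = 25.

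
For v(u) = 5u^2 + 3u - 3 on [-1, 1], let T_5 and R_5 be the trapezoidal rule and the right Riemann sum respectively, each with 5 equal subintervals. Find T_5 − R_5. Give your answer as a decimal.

T_5 = -2.4.
R_5 = -1.2.
T_5 − R_5 = -1.2.

-1.2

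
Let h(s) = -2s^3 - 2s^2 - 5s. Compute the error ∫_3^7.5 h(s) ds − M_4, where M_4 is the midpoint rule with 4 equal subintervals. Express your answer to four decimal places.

-15.8994

Exact integral: ∫_3^7.5 h(s) ds = -1922.90625.
M_4 ≈ -1907.006836.
Error ≈ -1922.90625 − (-1907.006836) ≈ -15.8994.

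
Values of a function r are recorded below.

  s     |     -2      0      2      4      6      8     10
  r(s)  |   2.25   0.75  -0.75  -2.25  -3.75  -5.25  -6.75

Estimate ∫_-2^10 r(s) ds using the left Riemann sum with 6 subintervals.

-18

Δs = 2.
Sum = 2·[2.25 + 0.75 + (-0.75) + (-2.25) + (-3.75) + (-5.25)] = -18.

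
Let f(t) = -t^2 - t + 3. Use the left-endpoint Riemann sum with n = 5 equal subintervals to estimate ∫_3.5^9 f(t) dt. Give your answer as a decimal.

-206.855

Δt = (9 − 3.5)/5 = 1.1.
Left endpoints: 3.5, 4.6, 5.7, 6.8, 7.9.
f(3.5) = -12.75, f(4.6) = -22.76, f(5.7) = -35.19, f(6.8) = -50.04, f(7.9) = -67.31.
Sum = Δt · [f(3.5) + f(4.6) + f(5.7) + f(6.8) + f(7.9)].
Sum = -206.855.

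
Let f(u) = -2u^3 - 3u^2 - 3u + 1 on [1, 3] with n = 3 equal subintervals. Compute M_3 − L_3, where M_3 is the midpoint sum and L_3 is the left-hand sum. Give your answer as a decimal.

M_3 ≈ -74.88888889.
L_3 ≈ -50.88888889.
M_3 − L_3 = -24.

-24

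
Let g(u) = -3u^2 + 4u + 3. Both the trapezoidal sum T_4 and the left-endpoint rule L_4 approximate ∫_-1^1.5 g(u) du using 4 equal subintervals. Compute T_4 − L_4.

1.953125

T_4 = 5.13671875.
L_4 = 3.18359375.
T_4 − L_4 = 1.953125.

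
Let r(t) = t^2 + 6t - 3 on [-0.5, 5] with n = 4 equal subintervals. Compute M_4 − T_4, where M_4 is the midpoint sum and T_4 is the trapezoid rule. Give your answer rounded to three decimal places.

-2.600

M_4 ≈ 98.59180.
T_4 = 101.19140625.
M_4 − T_4 ≈ -2.600.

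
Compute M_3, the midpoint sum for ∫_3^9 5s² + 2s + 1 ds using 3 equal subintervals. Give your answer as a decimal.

1238

Δs = (9 − 3)/3 = 2.
Midpoints: 4, 6, 8.
f(4) = 89, f(6) = 193, f(8) = 337.
Sum = Δs · [f(4) + f(6) + f(8)].
Sum = 1238.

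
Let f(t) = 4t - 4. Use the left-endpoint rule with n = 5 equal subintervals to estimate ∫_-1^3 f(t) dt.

-6.4

Δt = (3 − (-1))/5 = 0.8.
Left endpoints: -1, -0.2, 0.6, 1.4, 2.2.
f(-1) = -8, f(-0.2) = -4.8, f(0.6) = -1.6, f(1.4) = 1.6, f(2.2) = 4.8.
Sum = Δt · [f(-1) + f(-0.2) + f(0.6) + f(1.4) + f(2.2)].
Sum = -6.4.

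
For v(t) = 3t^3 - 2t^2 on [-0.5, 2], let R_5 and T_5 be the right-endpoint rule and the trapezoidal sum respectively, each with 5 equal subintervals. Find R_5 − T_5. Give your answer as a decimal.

R_5 = 11.25.
T_5 = 7.03125.
R_5 − T_5 = 4.21875.

4.21875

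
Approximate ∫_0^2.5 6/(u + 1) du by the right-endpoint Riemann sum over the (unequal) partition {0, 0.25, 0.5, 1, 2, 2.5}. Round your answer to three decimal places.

6.557

Subinterval widths: 0.25, 0.25, 0.5, 1, 0.5.
Right endpoints: 0.25, 0.5, 1, 2, 2.5.
f(0.25) = 4.8, f(0.5) = 4, f(1) = 3, f(2) = 2, f(2.5) = 12/7.
Sum = Σ Δu_i · f(u_i).
Sum ≈ 6.557.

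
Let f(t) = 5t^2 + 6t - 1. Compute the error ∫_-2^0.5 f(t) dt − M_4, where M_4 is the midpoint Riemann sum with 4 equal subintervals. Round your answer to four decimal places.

Exact integral: ∫_-2^0.5 f(t) dt ≈ -0.208333.
M_4 ≈ -0.615234.
Error ≈ -0.208333 − (-0.615234) ≈ 0.4069.

0.4069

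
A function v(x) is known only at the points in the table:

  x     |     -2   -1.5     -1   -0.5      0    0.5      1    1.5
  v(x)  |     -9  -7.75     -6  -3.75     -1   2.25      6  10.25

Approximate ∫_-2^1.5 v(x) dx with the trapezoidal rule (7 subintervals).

Δx = 0.5.
T_7 = (0.5/2)·[(-9) + 2·(-7.75) + 2·(-6) + 2·(-3.75) + 2·(-1) + 2·2.25 + 2·6 + 10.25] = -4.8125.

-4.8125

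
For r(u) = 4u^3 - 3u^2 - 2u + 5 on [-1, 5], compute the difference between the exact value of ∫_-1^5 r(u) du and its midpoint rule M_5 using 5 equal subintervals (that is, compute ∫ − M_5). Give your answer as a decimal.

Exact integral: ∫_-1^5 r(u) du = 504.
M_5 = 488.88.
Error = 504 − 488.88 = 15.12.

15.12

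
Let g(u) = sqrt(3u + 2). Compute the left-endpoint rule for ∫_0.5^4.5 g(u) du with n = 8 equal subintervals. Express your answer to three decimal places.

Δu = (4.5 − 0.5)/8 = 0.5.
Left endpoints: 0.5, 1, 1.5, 2, 2.5, 3, 3.5, 4.
g(0.5) ≈ 1.871, g(1) ≈ 2.236, g(1.5) ≈ 2.550, g(2) ≈ 2.828, g(2.5) ≈ 3.082, g(3) ≈ 3.317, g(3.5) ≈ 3.536, g(4) ≈ 3.742.
Sum = Δu · [g(0.5) + g(1) + g(1.5) + ...].
Sum ≈ 11.580.

11.580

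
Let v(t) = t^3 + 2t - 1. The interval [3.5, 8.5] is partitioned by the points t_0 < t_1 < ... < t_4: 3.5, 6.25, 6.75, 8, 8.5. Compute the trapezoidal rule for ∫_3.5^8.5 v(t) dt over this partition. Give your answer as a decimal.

1381.31640625

Subinterval widths: 2.75, 0.5, 1.25, 0.5.
v(3.5) = 48.875, v(6.25) = 255.640625, v(6.75) = 320.046875, v(8) = 527, v(8.5) = 630.125.
On each subinterval the trapezoid contributes (Δt_i/2)·[v(t_{i-1}) + v(t_i)].
Sum = 1381.31640625.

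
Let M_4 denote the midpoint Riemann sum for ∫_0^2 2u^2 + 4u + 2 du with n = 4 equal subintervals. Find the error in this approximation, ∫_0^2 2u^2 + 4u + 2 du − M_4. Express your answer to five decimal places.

0.08333

Exact integral: ∫_0^2 f(u) du ≈ 17.3333333.
M_4 = 17.25.
Error ≈ 17.3333333 − 17.25 ≈ 0.08333.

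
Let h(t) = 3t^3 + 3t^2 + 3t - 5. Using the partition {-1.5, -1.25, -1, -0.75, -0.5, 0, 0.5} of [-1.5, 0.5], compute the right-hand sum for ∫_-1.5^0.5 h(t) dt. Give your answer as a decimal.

-11.40625

Subinterval widths: 0.25, 0.25, 0.25, 0.25, 0.5, 0.5.
Right endpoints: -1.25, -1, -0.75, -0.5, 0, 0.5.
h(-1.25) = -9.921875, h(-1) = -8, h(-0.75) = -6.828125, h(-0.5) = -6.125, h(0) = -5, h(0.5) = -2.375.
Sum = Σ Δt_i · h(t_i).
Sum = -11.40625.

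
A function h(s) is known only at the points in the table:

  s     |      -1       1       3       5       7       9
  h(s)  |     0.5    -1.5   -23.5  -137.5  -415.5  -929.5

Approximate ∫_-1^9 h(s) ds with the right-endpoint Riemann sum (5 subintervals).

-3015

Δs = 2.
Sum = 2·[(-1.5) + (-23.5) + (-137.5) + (-415.5) + (-929.5)] = -3015.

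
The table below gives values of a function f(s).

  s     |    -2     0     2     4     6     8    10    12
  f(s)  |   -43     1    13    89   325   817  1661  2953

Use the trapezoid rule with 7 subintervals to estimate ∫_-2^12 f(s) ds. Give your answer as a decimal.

Δs = 2.
T_7 = (2/2)·[(-43) + 2·1 + 2·13 + 2·89 + 2·325 + 2·817 + 2·1661 + 2953] = 8722.

8722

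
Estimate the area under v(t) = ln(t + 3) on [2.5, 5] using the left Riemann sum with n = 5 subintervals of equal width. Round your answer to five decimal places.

Δt = (5 − 2.5)/5 = 0.5.
Left endpoints: 2.5, 3, 3.5, 4, 4.5.
v(2.5) ≈ 1.70475, v(3) ≈ 1.79176, v(3.5) ≈ 1.87180, v(4) ≈ 1.94591, v(4.5) ≈ 2.01490.
Sum = Δt · [v(2.5) + v(3) + v(3.5) + v(4) + v(4.5)].
Sum ≈ 4.66456.

4.66456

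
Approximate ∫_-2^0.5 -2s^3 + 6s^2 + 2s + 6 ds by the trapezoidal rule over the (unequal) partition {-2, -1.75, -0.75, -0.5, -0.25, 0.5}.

Subinterval widths: 0.25, 1, 0.25, 0.25, 0.75.
f(-2) = 42, f(-1.75) = 31.59375, f(-0.75) = 8.71875, f(-0.5) = 6.75, f(-0.25) = 5.90625, f(0.5) = 8.25.
On each subinterval the trapezoid contributes (Δs_i/2)·[f(s_{i-1}) + f(s_i)].
Sum = 38.1796875.

38.1796875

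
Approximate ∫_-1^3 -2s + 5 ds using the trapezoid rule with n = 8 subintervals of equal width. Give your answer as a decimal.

Δs = (3 − (-1))/8 = 0.5.
f(-1) = 7, f(-0.5) = 6, f(0) = 5, f(0.5) = 4, f(1) = 3, f(1.5) = 2, f(2) = 1, f(2.5) = 0, f(3) = -1.
T_8 = (Δs/2)·[f(s_0) + 2f(s_1) + ... + 2f(s_{7}) + f(s_8)].
Sum = 12.

12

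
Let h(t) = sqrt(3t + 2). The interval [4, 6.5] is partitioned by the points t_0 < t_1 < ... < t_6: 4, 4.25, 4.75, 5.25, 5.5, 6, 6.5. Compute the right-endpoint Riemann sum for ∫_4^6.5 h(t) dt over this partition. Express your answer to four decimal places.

Subinterval widths: 0.25, 0.5, 0.5, 0.25, 0.5, 0.5.
Right endpoints: 4.25, 4.75, 5.25, 5.5, 6, 6.5.
h(4.25) ≈ 3.8406, h(4.75) ≈ 4.0311, h(5.25) ≈ 4.2131, h(5.5) ≈ 4.3012, h(6) ≈ 4.4721, h(6.5) ≈ 4.6368.
Sum = Σ Δt_i · h(t_i).
Sum ≈ 10.7120.

10.7120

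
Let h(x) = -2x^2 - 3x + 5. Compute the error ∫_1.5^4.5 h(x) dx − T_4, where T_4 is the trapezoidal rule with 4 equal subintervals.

Exact integral: ∫_1.5^4.5 h(x) dx = -70.5.
T_4 = -71.0625.
Error = -70.5 − (-71.0625) = 0.5625.

0.5625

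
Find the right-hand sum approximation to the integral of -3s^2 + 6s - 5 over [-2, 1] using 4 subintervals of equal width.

-23.71875

Δs = (1 − (-2))/4 = 0.75.
Right endpoints: -1.25, -0.5, 0.25, 1.
f(-1.25) = -17.1875, f(-0.5) = -8.75, f(0.25) = -3.6875, f(1) = -2.
Sum = Δs · [f(-1.25) + f(-0.5) + f(0.25) + f(1)].
Sum = -23.71875.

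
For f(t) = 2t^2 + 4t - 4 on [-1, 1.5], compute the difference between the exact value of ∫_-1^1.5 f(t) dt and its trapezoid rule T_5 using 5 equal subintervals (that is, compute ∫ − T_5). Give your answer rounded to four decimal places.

Exact integral: ∫_-1^1.5 f(t) dt ≈ -4.583333.
T_5 = -4.375.
Error ≈ -4.583333 − (-4.375) ≈ -0.2083.

-0.2083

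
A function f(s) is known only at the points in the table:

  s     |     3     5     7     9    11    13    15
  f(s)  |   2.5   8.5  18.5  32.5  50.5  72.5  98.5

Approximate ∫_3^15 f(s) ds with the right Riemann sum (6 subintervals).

562

Δs = 2.
Sum = 2·[8.5 + 18.5 + 32.5 + 50.5 + 72.5 + 98.5] = 562.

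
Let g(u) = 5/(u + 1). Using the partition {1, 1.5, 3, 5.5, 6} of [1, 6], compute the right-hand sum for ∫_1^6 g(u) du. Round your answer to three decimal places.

5.155

Subinterval widths: 0.5, 1.5, 2.5, 0.5.
Right endpoints: 1.5, 3, 5.5, 6.
g(1.5) = 2, g(3) = 1.25, g(5.5) = 10/13, g(6) = 5/7.
Sum = Σ Δu_i · g(u_i).
Sum ≈ 5.155.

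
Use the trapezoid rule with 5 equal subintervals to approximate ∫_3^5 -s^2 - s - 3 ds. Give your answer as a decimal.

-46.72

Δs = (5 − 3)/5 = 0.4.
f(3) = -15, f(3.4) = -17.96, f(3.8) = -21.24, f(4.2) = -24.84, f(4.6) = -28.76, f(5) = -33.
T_5 = (Δs/2)·[f(s_0) + 2f(s_1) + ... + 2f(s_{4}) + f(s_5)].
Sum = -46.72.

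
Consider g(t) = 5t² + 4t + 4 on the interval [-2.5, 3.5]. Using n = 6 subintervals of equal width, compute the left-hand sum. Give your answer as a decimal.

Δt = (3.5 − (-2.5))/6 = 1.
Left endpoints: -2.5, -1.5, -0.5, 0.5, 1.5, 2.5.
g(-2.5) = 25.25, g(-1.5) = 9.25, g(-0.5) = 3.25, g(0.5) = 7.25, g(1.5) = 21.25, g(2.5) = 45.25.
Sum = Δt · [g(-2.5) + g(-1.5) + g(-0.5) + ...].
Sum = 111.5.

111.5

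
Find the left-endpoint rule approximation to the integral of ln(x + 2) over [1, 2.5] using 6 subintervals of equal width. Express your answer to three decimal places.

Δx = (2.5 − 1)/6 = 0.25.
Left endpoints: 1, 1.25, 1.5, 1.75, 2, 2.25.
f(1) ≈ 1.099, f(1.25) ≈ 1.179, f(1.5) ≈ 1.253, f(1.75) ≈ 1.322, f(2) ≈ 1.386, f(2.25) ≈ 1.447.
Sum = Δx · [f(1) + f(1.25) + f(1.5) + ...].
Sum ≈ 1.921.

1.921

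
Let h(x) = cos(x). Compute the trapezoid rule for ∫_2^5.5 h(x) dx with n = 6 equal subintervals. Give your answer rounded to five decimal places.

-1.56878

Δx = (5.5 − 2)/6 = 7/12.
h(2) ≈ -0.41615, h(31/12) ≈ -0.84818, h(19/6) ≈ -0.99969, h(3.75) ≈ -0.82056, h(13/3) ≈ -0.37004, h(59/12) ≈ 0.20286, h(5.5) ≈ 0.70867.
T_6 = (Δx/2)·[h(x_0) + 2h(x_1) + ... + 2h(x_{5}) + h(x_6)].
Sum ≈ -1.56878.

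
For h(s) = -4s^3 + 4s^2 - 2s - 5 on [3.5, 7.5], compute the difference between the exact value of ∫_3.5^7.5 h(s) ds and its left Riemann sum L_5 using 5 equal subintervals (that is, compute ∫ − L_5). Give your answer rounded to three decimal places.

-512.747

Exact integral: ∫_3.5^7.5 h(s) ds ≈ -2572.66667.
L_5 = -2059.92.
Error ≈ -2572.66667 − (-2059.92) ≈ -512.747.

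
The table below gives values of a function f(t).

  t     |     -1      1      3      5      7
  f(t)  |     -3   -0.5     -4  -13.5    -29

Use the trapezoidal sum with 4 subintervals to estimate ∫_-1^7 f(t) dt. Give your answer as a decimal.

Δt = 2.
T_4 = (2/2)·[(-3) + 2·(-0.5) + 2·(-4) + 2·(-13.5) + (-29)] = -68.

-68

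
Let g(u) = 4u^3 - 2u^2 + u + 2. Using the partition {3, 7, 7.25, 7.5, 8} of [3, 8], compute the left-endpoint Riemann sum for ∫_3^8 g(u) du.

1850.109375

Subinterval widths: 4, 0.25, 0.25, 0.5.
Left endpoints: 3, 7, 7.25, 7.5.
g(3) = 95, g(7) = 1283, g(7.25) = 1428.4375, g(7.5) = 1584.5.
Sum = Σ Δu_i · g(u_i).
Sum = 1850.109375.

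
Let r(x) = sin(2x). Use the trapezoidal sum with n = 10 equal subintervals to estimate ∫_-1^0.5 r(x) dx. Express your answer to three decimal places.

Δx = (0.5 − (-1))/10 = 0.15.
r(-1) ≈ -0.909, r(-0.85) ≈ -0.992, r(-0.7) ≈ -0.985, r(-0.55) ≈ -0.891, r(-0.4) ≈ -0.717, r(-0.25) ≈ -0.479, r(-0.1) ≈ -0.199, r(0.05) ≈ 0.100, r(0.2) ≈ 0.389, r(0.35) ≈ 0.644, r(0.5) ≈ 0.841.
T_10 = (Δx/2)·[r(x_0) + 2r(x_1) + ... + 2r(x_{9}) + r(x_10)].
Sum ≈ -0.475.

-0.475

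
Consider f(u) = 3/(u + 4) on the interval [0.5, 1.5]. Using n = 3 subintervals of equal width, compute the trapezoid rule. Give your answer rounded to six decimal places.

0.602465

Δu = (1.5 − 0.5)/3 = 1/3.
f(0.5) = 2/3, f(5/6) = 18/29, f(7/6) = 18/31, f(1.5) = 6/11.
T_3 = (Δu/2)·[f(u_0) + 2f(u_1) + 2f(u_2) + f(u_3)].
Sum ≈ 0.602465.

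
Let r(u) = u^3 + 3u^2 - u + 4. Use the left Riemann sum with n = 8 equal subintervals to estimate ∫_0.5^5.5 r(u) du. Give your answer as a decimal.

Δu = (5.5 − 0.5)/8 = 0.625.
Left endpoints: 0.5, 1.125, 1.75, 2.375, 3, 3.625, 4.25, 4.875.
r(0.5) = 4.375, r(1.125) = 4145/512, r(1.75) = 16.796875, r(2.375) = 16355/512, r(3) = 55, r(3.625) = 44765/512, r(4.25) = 130.703125, r(4.875) = 95375/512.
Sum = Δu · [r(0.5) + r(1.125) + r(1.75) + ...].
Sum = 325.390625.

325.390625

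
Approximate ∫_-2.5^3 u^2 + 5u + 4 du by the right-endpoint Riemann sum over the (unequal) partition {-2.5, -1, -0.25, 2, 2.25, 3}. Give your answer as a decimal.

68.6875

Subinterval widths: 1.5, 0.75, 2.25, 0.25, 0.75.
Right endpoints: -1, -0.25, 2, 2.25, 3.
f(-1) = 0, f(-0.25) = 2.8125, f(2) = 18, f(2.25) = 20.3125, f(3) = 28.
Sum = Σ Δu_i · f(u_i).
Sum = 68.6875.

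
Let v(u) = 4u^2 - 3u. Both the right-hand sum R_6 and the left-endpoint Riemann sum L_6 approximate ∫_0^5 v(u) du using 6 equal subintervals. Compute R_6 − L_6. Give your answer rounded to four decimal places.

70.8333

R_6 ≈ 166.898148.
L_6 ≈ 96.064815.
R_6 − L_6 ≈ 70.8333.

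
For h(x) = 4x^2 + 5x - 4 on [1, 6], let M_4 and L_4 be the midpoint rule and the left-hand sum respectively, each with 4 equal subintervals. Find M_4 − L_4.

95.3125

M_4 = 351.5625.
L_4 = 256.25.
M_4 − L_4 = 95.3125.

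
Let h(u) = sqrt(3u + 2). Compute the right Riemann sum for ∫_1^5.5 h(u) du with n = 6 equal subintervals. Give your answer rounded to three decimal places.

Δu = (5.5 − 1)/6 = 0.75.
Right endpoints: 1.75, 2.5, 3.25, 4, 4.75, 5.5.
h(1.75) ≈ 2.693, h(2.5) ≈ 3.082, h(3.25) ≈ 3.428, h(4) ≈ 3.742, h(4.75) ≈ 4.031, h(5.5) ≈ 4.301.
Sum = Δu · [h(1.75) + h(2.5) + h(3.25) + ...].
Sum ≈ 15.957.

15.957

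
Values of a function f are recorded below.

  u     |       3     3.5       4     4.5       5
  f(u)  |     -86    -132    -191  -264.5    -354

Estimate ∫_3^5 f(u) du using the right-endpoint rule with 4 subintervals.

Δu = 0.5.
Sum = 0.5·[(-132) + (-191) + (-264.5) + (-354)] = -470.75.

-470.75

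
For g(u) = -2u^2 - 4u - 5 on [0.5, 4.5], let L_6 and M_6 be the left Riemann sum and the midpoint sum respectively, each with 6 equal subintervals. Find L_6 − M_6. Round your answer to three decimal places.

L_6 ≈ -102.59259.
M_6 ≈ -120.37037.
L_6 − M_6 ≈ 17.778.

17.778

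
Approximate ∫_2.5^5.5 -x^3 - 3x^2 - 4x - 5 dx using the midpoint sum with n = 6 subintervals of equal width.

-431.8125

Δx = (5.5 − 2.5)/6 = 0.5.
Midpoints: 2.75, 3.25, 3.75, 4.25, 4.75, 5.25.
f(2.75) = -59.484375, f(3.25) = -84.015625, f(3.75) = -114.921875, f(4.25) = -152.953125, f(4.75) = -198.859375, f(5.25) = -253.390625.
Sum = Δx · [f(2.75) + f(3.25) + f(3.75) + ...].
Sum = -431.8125.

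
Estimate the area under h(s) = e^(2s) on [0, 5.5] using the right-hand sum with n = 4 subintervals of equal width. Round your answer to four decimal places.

Δs = (5.5 − 0)/4 = 1.375.
Right endpoints: 1.375, 2.75, 4.125, 5.5.
h(1.375) ≈ 15.6426, h(2.75) ≈ 244.6919, h(4.125) ≈ 3827.6258, h(5.5) ≈ 59874.1417.
Sum = Δs · [h(1.375) + h(2.75) + h(4.125) + h(5.5)].
Sum ≈ 87947.8904.

87947.8904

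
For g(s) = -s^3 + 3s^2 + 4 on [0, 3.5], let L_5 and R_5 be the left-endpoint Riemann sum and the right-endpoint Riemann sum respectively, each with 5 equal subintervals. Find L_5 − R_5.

4.2875

L_5 = 20.86.
R_5 = 16.5725.
L_5 − R_5 = 4.2875.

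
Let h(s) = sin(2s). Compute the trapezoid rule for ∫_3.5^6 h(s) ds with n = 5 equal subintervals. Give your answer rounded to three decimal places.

-0.041

Δs = (6 − 3.5)/5 = 0.5.
h(3.5) ≈ 0.657, h(4) ≈ 0.989, h(4.5) ≈ 0.412, h(5) ≈ -0.544, h(5.5) ≈ -1.000, h(6) ≈ -0.537.
T_5 = (Δs/2)·[h(s_0) + 2h(s_1) + ... + 2h(s_{4}) + h(s_5)].
Sum ≈ -0.041.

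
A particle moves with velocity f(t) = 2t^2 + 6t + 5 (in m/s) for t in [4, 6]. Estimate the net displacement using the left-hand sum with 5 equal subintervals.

161.04

Δt = (6 − 4)/5 = 0.4.
Left endpoints: 4, 4.4, 4.8, 5.2, 5.6.
f(4) = 61, f(4.4) = 70.12, f(4.8) = 79.88, f(5.2) = 90.28, f(5.6) = 101.32.
Sum = Δt · [f(4) + f(4.4) + f(4.8) + f(5.2) + f(5.6)].
Sum = 161.04.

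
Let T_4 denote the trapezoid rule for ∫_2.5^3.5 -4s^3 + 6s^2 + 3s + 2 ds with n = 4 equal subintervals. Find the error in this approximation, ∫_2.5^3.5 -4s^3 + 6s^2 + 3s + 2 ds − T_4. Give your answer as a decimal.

0.3125

Exact integral: ∫_2.5^3.5 f(s) ds = -45.5.
T_4 = -45.8125.
Error = -45.5 − (-45.8125) = 0.3125.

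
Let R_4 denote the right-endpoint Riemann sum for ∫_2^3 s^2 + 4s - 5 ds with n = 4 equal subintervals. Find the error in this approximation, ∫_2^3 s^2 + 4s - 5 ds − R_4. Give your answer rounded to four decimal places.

-1.1354

Exact integral: ∫_2^3 f(s) ds ≈ 11.333333.
R_4 = 12.46875.
Error ≈ 11.333333 − 12.46875 ≈ -1.1354.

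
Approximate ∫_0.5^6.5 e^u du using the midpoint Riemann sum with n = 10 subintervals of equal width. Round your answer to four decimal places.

653.6440

Δu = (6.5 − 0.5)/10 = 0.6.
Midpoints: 0.8, 1.4, 2, 2.6, 3.2, 3.8, 4.4, 5, 5.6, 6.2.
f(0.8) ≈ 2.2255, f(1.4) ≈ 4.0552, f(2) ≈ 7.3891, f(2.6) ≈ 13.4637, f(3.2) ≈ 24.5325, f(3.8) ≈ 44.7012, f(4.4) ≈ 81.4509, f(5) ≈ 148.4132, f(5.6) ≈ 270.4264, f(6.2) ≈ 492.7490.
Sum = Δu · [f(0.8) + f(1.4) + f(2) + ...].
Sum ≈ 653.6440.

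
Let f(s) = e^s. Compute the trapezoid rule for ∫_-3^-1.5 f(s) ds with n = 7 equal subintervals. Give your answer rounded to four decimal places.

0.1740

Δs = (-1.5 − (-3))/7 = 3/14.
f(-3) ≈ 0.0498, f(-39/14) ≈ 0.0617, f(-18/7) ≈ 0.0764, f(-33/14) ≈ 0.0947, f(-15/7) ≈ 0.1173, f(-27/14) ≈ 0.1454, f(-12/7) ≈ 0.1801, f(-1.5) ≈ 0.2231.
T_7 = (Δs/2)·[f(s_0) + 2f(s_1) + ... + 2f(s_{6}) + f(s_7)].
Sum ≈ 0.1740.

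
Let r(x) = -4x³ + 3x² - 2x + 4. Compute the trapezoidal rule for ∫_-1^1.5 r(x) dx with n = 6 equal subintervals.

Δx = (1.5 − (-1))/6 = 5/12.
r(-1) = 13, r(-7/12) = 377/54, r(-1/6) = 479/108, r(0.25) = 3.625, r(2/3) = 76/27, r(13/12) = 29/108, r(1.5) = -5.75.
T_6 = (Δx/2)·[r(x_0) + 2r(x_1) + ... + 2r(x_{5}) + r(x_6)].
Sum = 9.0625.

9.0625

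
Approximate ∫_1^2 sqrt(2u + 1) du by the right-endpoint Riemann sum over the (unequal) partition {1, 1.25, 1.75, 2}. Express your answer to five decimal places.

2.08738

Subinterval widths: 0.25, 0.5, 0.25.
Right endpoints: 1.25, 1.75, 2.
f(1.25) ≈ 1.87083, f(1.75) ≈ 2.12132, f(2) ≈ 2.23607.
Sum = Σ Δu_i · f(u_i).
Sum ≈ 2.08738.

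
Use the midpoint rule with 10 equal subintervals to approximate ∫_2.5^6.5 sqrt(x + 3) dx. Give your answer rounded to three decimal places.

Δx = (6.5 − 2.5)/10 = 0.4.
Midpoints: 2.7, 3.1, 3.5, 3.9, 4.3, 4.7, 5.1, 5.5, 5.9, 6.3.
f(2.7) ≈ 2.387, f(3.1) ≈ 2.470, f(3.5) ≈ 2.550, f(3.9) ≈ 2.627, f(4.3) ≈ 2.702, f(4.7) ≈ 2.775, f(5.1) ≈ 2.846, f(5.5) ≈ 2.915, f(5.9) ≈ 2.983, f(6.3) ≈ 3.050.
Sum = Δx · [f(2.7) + f(3.1) + f(3.5) + ...].
Sum ≈ 10.922.

10.922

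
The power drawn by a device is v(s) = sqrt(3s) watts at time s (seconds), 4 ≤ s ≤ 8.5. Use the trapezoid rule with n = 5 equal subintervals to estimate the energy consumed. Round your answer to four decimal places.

Δs = (8.5 − 4)/5 = 0.9.
v(4) ≈ 3.4641, v(4.9) ≈ 3.8341, v(5.8) ≈ 4.1713, v(6.7) ≈ 4.4833, v(7.6) ≈ 4.7749, v(8.5) ≈ 5.0498.
T_5 = (Δs/2)·[v(s_0) + 2v(s_1) + ... + 2v(s_{4}) + v(s_5)].
Sum ≈ 19.3685.

19.3685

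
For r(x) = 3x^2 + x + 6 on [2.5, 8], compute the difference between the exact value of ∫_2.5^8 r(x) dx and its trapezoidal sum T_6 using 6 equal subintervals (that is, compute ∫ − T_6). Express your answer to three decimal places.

Exact integral: ∫_2.5^8 r(x) dx = 558.25.
T_6 ≈ 560.56076.
Error ≈ 558.25 − 560.56076 ≈ -2.311.

-2.311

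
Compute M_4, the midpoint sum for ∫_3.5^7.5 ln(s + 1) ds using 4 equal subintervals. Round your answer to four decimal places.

Δs = (7.5 − 3.5)/4 = 1.
Midpoints: 4, 5, 6, 7.
f(4) ≈ 1.6094, f(5) ≈ 1.7918, f(6) ≈ 1.9459, f(7) ≈ 2.0794.
Sum = Δs · [f(4) + f(5) + f(6) + f(7)].
Sum ≈ 7.4265.

7.4265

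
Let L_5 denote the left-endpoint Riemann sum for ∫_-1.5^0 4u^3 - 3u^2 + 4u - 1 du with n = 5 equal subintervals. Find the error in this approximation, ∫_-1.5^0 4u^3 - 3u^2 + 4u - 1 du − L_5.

Exact integral: ∫_-1.5^0 f(u) du = -14.4375.
L_5 = -18.645.
Error = -14.4375 − (-18.645) = 4.2075.

4.2075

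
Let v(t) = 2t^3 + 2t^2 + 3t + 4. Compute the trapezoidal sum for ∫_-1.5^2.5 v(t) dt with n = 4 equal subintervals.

55

Δt = (2.5 − (-1.5))/4 = 1.
v(-1.5) = -2.75, v(-0.5) = 2.75, v(0.5) = 6.25, v(1.5) = 19.75, v(2.5) = 55.25.
T_4 = (Δt/2)·[v(t_0) + 2v(t_1) + 2v(t_2) + 2v(t_3) + v(t_4)].
Sum = 55.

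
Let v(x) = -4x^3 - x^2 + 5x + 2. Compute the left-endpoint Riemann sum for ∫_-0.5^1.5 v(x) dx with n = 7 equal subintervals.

Δx = (1.5 − (-0.5))/7 = 2/7.
Left endpoints: -0.5, -3/14, 1/14, 5/14, 9/14, 13/14, 17/14.
v(-0.5) = -0.25, v(-3/14) = 1265/1372, v(1/14) = 3225/1372, v(5/14) = 4769/1372, v(9/14) = 5129/1372, v(13/14) = 3537/1372, v(17/14) = -775/1372.
Sum = Δx · [v(-0.5) + v(-3/14) + v(1/14) + ...].
Sum = 3.5.

3.5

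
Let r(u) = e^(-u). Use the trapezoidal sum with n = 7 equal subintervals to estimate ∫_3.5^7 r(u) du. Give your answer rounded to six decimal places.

Δu = (7 − 3.5)/7 = 0.5.
r(3.5) ≈ 0.030197, r(4) ≈ 0.018316, r(4.5) ≈ 0.011109, r(5) ≈ 0.006738, r(5.5) ≈ 0.004087, r(6) ≈ 0.002479, r(6.5) ≈ 0.001503, r(7) ≈ 0.000912.
T_7 = (Δu/2)·[r(u_0) + 2r(u_1) + ... + 2r(u_{6}) + r(u_7)].
Sum ≈ 0.029893.

0.029893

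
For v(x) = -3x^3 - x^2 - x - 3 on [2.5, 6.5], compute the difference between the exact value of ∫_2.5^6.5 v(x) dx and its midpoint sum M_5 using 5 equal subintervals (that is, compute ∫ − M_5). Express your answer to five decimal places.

Exact integral: ∫_2.5^6.5 v(x) dx ≈ -1425.8333333.
M_5 = -1416.98.
Error ≈ -1425.8333333 − (-1416.98) ≈ -8.85333.

-8.85333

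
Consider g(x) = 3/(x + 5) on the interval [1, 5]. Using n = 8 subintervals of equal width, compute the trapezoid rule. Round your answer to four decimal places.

Δx = (5 − 1)/8 = 0.5.
g(1) = 0.5, g(1.5) = 6/13, g(2) = 3/7, g(2.5) = 0.4, g(3) = 0.375, g(3.5) = 6/17, g(4) = 1/3, g(4.5) = 6/19, g(5) = 0.3.
T_8 = (Δx/2)·[g(x_0) + 2g(x_1) + ... + 2g(x_{7}) + g(x_8)].
Sum ≈ 1.5336.

1.5336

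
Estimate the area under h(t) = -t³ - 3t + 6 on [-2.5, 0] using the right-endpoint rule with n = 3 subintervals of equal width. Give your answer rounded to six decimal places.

25.590278

Δt = (0 − (-2.5))/3 = 5/6.
Right endpoints: -5/3, -5/6, 0.
h(-5/3) = 422/27, h(-5/6) = 1961/216, h(0) = 6.
Sum = Δt · [h(-5/3) + h(-5/6) + h(0)].
Sum ≈ 25.590278.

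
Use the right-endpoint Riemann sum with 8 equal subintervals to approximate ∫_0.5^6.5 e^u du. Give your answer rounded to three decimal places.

943.116

Δu = (6.5 − 0.5)/8 = 0.75.
Right endpoints: 1.25, 2, 2.75, 3.5, 4.25, 5, 5.75, 6.5.
f(1.25) ≈ 3.490, f(2) ≈ 7.389, f(2.75) ≈ 15.643, f(3.5) ≈ 33.115, f(4.25) ≈ 70.105, f(5) ≈ 148.413, f(5.75) ≈ 314.191, f(6.5) ≈ 665.142.
Sum = Δu · [f(1.25) + f(2) + f(2.75) + ...].
Sum ≈ 943.116.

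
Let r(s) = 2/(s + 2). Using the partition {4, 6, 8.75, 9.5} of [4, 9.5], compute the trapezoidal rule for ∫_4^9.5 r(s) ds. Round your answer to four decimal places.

Subinterval widths: 2, 2.75, 0.75.
r(4) = 1/3, r(6) = 0.25, r(8.75) = 8/43, r(9.5) = 4/23.
On each subinterval the trapezoid contributes (Δs_i/2)·[r(s_{i-1}) + r(s_i)].
Sum ≈ 1.3179.

1.3179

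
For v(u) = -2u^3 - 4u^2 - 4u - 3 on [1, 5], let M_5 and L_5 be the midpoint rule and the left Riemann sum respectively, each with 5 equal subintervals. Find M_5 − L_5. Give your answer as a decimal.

M_5 = -532.64.
L_5 = -402.72.
M_5 − L_5 = -129.92.

-129.92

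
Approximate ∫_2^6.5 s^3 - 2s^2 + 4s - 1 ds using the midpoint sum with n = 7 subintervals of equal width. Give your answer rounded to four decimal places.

334.8496

Δs = (6.5 − 2)/7 = 9/14.
Midpoints: 65/28, 83/28, 101/28, 4.25, 137/28, 155/28, 173/28.
f(65/28) = 219913/21952, f(83/28) = 424339/21952, f(101/28) = 753829/21952, f(4.25) = 56.640625, f(137/28) = 1927969/21952, f(155/28) = 2842603/21952, f(173/28) = 4022269/21952.
Sum = Δs · [f(65/28) + f(83/28) + f(101/28) + ...].
Sum ≈ 334.8496.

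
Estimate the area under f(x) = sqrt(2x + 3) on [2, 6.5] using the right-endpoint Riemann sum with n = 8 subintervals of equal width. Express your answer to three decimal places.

Δx = (6.5 − 2)/8 = 0.5625.
Right endpoints: 2.5625, 3.125, 3.6875, 4.25, 4.8125, 5.375, 5.9375, 6.5.
f(2.5625) ≈ 2.850, f(3.125) ≈ 3.041, f(3.6875) ≈ 3.221, f(4.25) ≈ 3.391, f(4.8125) ≈ 3.553, f(5.375) ≈ 3.708, f(5.9375) ≈ 3.857, f(6.5) ≈ 4.000.
Sum = Δx · [f(2.5625) + f(3.125) + f(3.6875) + ...].
Sum ≈ 15.537.

15.537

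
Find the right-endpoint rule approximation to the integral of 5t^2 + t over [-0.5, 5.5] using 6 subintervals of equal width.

Δt = (5.5 − (-0.5))/6 = 1.
Right endpoints: 0.5, 1.5, 2.5, 3.5, 4.5, 5.5.
f(0.5) = 1.75, f(1.5) = 12.75, f(2.5) = 33.75, f(3.5) = 64.75, f(4.5) = 105.75, f(5.5) = 156.75.
Sum = Δt · [f(0.5) + f(1.5) + f(2.5) + ...].
Sum = 375.5.

375.5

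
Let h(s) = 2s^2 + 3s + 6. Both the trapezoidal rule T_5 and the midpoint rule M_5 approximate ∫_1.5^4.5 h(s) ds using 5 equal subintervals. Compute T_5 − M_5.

0.54

T_5 = 103.86.
M_5 = 103.32.
T_5 − M_5 = 0.54.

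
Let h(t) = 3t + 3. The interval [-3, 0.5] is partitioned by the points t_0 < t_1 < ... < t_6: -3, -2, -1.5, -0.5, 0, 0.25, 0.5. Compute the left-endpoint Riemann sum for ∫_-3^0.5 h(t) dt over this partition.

Subinterval widths: 1, 0.5, 1, 0.5, 0.25, 0.25.
Left endpoints: -3, -2, -1.5, -0.5, 0, 0.25.
h(-3) = -6, h(-2) = -3, h(-1.5) = -1.5, h(-0.5) = 1.5, h(0) = 3, h(0.25) = 3.75.
Sum = Σ Δt_i · h(t_i).
Sum = -6.5625.

-6.5625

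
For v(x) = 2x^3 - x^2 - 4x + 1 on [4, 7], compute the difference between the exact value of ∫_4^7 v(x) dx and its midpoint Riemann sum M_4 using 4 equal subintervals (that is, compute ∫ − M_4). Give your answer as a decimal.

4.5

Exact integral: ∫_4^7 v(x) dx = 916.5.
M_4 = 912.
Error = 916.5 − 912 = 4.5.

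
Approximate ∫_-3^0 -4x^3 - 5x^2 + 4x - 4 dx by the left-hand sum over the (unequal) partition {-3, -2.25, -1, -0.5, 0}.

36.4375

Subinterval widths: 0.75, 1.25, 0.5, 0.5.
Left endpoints: -3, -2.25, -1, -0.5.
f(-3) = 47, f(-2.25) = 7.25, f(-1) = -9, f(-0.5) = -6.75.
Sum = Σ Δx_i · f(x_i).
Sum = 36.4375.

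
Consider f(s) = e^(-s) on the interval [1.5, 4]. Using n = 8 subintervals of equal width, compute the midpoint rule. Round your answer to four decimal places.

Δs = (4 − 1.5)/8 = 0.3125.
Midpoints: 1.65625, 1.96875, 2.28125, 2.59375, 2.90625, 3.21875, 3.53125, 3.84375.
f(1.65625) ≈ 0.1909, f(1.96875) ≈ 0.1396, f(2.28125) ≈ 0.1022, f(2.59375) ≈ 0.0747, f(2.90625) ≈ 0.0547, f(3.21875) ≈ 0.0400, f(3.53125) ≈ 0.0293, f(3.84375) ≈ 0.0214.
Sum = Δs · [f(1.65625) + f(1.96875) + f(2.28125) + ...].
Sum ≈ 0.2040.

0.2040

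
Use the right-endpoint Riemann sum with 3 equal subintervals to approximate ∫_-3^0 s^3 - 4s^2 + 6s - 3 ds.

Δs = (0 − (-3))/3 = 1.
Right endpoints: -2, -1, 0.
f(-2) = -39, f(-1) = -14, f(0) = -3.
Sum = Δs · [f(-2) + f(-1) + f(0)].
Sum = -56.

-56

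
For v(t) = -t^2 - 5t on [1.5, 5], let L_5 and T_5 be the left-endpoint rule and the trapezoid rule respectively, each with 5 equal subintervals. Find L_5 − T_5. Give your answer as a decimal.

L_5 = -83.615.
T_5 = -97.7025.
L_5 − T_5 = 14.0875.

14.0875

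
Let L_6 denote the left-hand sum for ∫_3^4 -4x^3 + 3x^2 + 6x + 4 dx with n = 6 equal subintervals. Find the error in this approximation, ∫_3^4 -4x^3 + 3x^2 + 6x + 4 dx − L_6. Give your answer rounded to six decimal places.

-9.902778

Exact integral: ∫_3^4 f(x) dx = -113.
L_6 ≈ -103.09722222.
Error ≈ -113 − (-103.09722222) ≈ -9.902778.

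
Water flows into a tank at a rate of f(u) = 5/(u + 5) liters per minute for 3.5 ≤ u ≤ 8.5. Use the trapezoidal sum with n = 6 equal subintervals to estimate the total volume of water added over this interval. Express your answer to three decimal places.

Δu = (8.5 − 3.5)/6 = 5/6.
f(3.5) = 10/17, f(13/3) = 15/28, f(31/6) = 30/61, f(6) = 5/11, f(41/6) = 30/71, f(23/3) = 15/38, f(8.5) = 10/27.
T_6 = (Δu/2)·[f(u_0) + 2f(u_1) + ... + 2f(u_{5}) + f(u_6)].
Sum ≈ 2.316.

2.316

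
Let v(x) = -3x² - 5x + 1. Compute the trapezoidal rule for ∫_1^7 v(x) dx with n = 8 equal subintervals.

-457.6875

Δx = (7 − 1)/8 = 0.75.
v(1) = -7, v(1.75) = -16.9375, v(2.5) = -30.25, v(3.25) = -46.9375, v(4) = -67, v(4.75) = -90.4375, v(5.5) = -117.25, v(6.25) = -147.4375, v(7) = -181.
T_8 = (Δx/2)·[v(x_0) + 2v(x_1) + ... + 2v(x_{7}) + v(x_8)].
Sum = -457.6875.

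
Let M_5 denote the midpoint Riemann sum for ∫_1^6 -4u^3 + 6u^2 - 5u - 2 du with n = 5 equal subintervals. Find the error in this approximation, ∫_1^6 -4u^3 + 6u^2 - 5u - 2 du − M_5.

-15

Exact integral: ∫_1^6 f(u) du = -962.5.
M_5 = -947.5.
Error = -962.5 − (-947.5) = -15.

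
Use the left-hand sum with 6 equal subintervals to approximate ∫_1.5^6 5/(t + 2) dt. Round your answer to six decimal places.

Δt = (6 − 1.5)/6 = 0.75.
Left endpoints: 1.5, 2.25, 3, 3.75, 4.5, 5.25.
f(1.5) = 10/7, f(2.25) = 20/17, f(3) = 1, f(3.75) = 20/23, f(4.5) = 10/13, f(5.25) = 20/29.
Sum = Δt · [f(1.5) + f(2.25) + f(3) + ...].
Sum ≈ 4.450120.

4.450120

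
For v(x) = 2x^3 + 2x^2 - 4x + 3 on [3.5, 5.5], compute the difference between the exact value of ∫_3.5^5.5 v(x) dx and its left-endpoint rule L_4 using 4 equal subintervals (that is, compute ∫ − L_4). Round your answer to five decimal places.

Exact integral: ∫_3.5^5.5 v(x) dx ≈ 434.8333333.
L_4 = 368.5.
Error ≈ 434.8333333 − 368.5 ≈ 66.33333.

66.33333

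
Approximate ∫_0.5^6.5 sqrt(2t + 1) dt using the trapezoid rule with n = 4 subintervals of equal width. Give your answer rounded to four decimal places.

16.4386

Δt = (6.5 − 0.5)/4 = 1.5.
f(0.5) ≈ 1.4142, f(2) ≈ 2.2361, f(3.5) ≈ 2.8284, f(5) ≈ 3.3166, f(6.5) ≈ 3.7417.
T_4 = (Δt/2)·[f(t_0) + 2f(t_1) + 2f(t_2) + 2f(t_3) + f(t_4)].
Sum ≈ 16.4386.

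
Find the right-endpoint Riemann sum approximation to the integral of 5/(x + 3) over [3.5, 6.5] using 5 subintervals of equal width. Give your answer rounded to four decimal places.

Δx = (6.5 − 3.5)/5 = 0.6.
Right endpoints: 4.1, 4.7, 5.3, 5.9, 6.5.
f(4.1) = 50/71, f(4.7) = 50/77, f(5.3) = 50/83, f(5.9) = 50/89, f(6.5) = 10/19.
Sum = Δx · [f(4.1) + f(4.7) + f(5.3) + f(5.9) + f(6.5)].
Sum ≈ 1.8265.

1.8265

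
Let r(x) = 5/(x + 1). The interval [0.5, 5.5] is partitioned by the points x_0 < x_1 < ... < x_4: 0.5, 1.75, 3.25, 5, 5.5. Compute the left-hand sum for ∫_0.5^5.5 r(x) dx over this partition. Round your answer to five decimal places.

9.36943

Subinterval widths: 1.25, 1.5, 1.75, 0.5.
Left endpoints: 0.5, 1.75, 3.25, 5.
r(0.5) = 10/3, r(1.75) = 20/11, r(3.25) = 20/17, r(5) = 5/6.
Sum = Σ Δx_i · r(x_i).
Sum ≈ 9.36943.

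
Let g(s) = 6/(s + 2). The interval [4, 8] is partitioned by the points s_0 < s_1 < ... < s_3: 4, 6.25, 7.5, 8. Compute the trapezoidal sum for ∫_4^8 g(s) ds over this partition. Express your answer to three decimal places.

3.100

Subinterval widths: 2.25, 1.25, 0.5.
g(4) = 1, g(6.25) = 8/11, g(7.5) = 12/19, g(8) = 0.6.
On each subinterval the trapezoid contributes (Δs_i/2)·[g(s_{i-1}) + g(s_i)].
Sum ≈ 3.100.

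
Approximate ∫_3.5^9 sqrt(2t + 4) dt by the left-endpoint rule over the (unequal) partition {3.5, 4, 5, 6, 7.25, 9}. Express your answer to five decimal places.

Subinterval widths: 0.5, 1, 1, 1.25, 1.75.
Left endpoints: 3.5, 4, 5, 6, 7.25.
f(3.5) ≈ 3.31662, f(4) ≈ 3.46410, f(5) ≈ 3.74166, f(6) ≈ 4.00000, f(7.25) ≈ 4.30116.
Sum = Σ Δt_i · f(t_i).
Sum ≈ 21.39111.

21.39111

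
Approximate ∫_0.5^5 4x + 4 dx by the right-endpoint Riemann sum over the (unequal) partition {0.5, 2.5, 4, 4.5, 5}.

81

Subinterval widths: 2, 1.5, 0.5, 0.5.
Right endpoints: 2.5, 4, 4.5, 5.
f(2.5) = 14, f(4) = 20, f(4.5) = 22, f(5) = 24.
Sum = Σ Δx_i · f(x_i).
Sum = 81.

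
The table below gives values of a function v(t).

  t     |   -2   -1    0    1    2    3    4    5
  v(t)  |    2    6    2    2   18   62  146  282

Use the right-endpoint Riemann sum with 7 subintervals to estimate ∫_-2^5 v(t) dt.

518

Δt = 1.
Sum = 1·[6 + 2 + 2 + 18 + 62 + 146 + 282] = 518.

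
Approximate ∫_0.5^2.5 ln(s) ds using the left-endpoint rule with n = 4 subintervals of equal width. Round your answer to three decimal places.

0.203

Δs = (2.5 − 0.5)/4 = 0.5.
Left endpoints: 0.5, 1, 1.5, 2.
f(0.5) ≈ -0.693, f(1) ≈ 0.000, f(1.5) ≈ 0.405, f(2) ≈ 0.693.
Sum = Δs · [f(0.5) + f(1) + f(1.5) + f(2)].
Sum ≈ 0.203.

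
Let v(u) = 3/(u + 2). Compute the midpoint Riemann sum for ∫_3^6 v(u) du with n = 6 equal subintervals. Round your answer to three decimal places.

1.409

Δu = (6 − 3)/6 = 0.5.
Midpoints: 3.25, 3.75, 4.25, 4.75, 5.25, 5.75.
v(3.25) = 4/7, v(3.75) = 12/23, v(4.25) = 0.48, v(4.75) = 4/9, v(5.25) = 12/29, v(5.75) = 12/31.
Sum = Δu · [v(3.25) + v(3.75) + v(4.25) + ...].
Sum ≈ 1.409.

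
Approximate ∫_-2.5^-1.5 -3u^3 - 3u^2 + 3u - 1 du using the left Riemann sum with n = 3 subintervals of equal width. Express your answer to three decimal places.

10.153

Δu = (-1.5 − (-2.5))/3 = 1/3.
Left endpoints: -2.5, -13/6, -11/6.
f(-2.5) = 19.625, f(-13/6) = 643/72, f(-11/6) = 137/72.
Sum = Δu · [f(-2.5) + f(-13/6) + f(-11/6)].
Sum ≈ 10.153.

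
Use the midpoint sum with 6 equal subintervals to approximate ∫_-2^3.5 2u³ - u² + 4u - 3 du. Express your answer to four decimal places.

48.7250

Δu = (3.5 − (-2))/6 = 11/12.
Midpoints: -37/24, -0.625, 7/24, 29/24, 2.125, 73/24.
f(-37/24) = -130441/6912, f(-0.625) = -6.37890625, f(7/24) = -12917/6912, f(29/24) = 26969/6912, f(2.125) = 20.17578125, f(73/24) = 388429/6912.
Sum = Δu · [f(-37/24) + f(-0.625) + f(7/24) + ...].
Sum ≈ 48.7250.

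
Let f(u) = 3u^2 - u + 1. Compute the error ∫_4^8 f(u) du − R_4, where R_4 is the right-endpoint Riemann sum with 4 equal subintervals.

-72

Exact integral: ∫_4^8 f(u) du = 428.
R_4 = 500.
Error = 428 − 500 = -72.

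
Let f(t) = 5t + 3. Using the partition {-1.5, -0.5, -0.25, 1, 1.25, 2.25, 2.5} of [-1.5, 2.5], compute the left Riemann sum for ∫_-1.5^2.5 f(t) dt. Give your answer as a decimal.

Subinterval widths: 1, 0.25, 1.25, 0.25, 1, 0.25.
Left endpoints: -1.5, -0.5, -0.25, 1, 1.25, 2.25.
f(-1.5) = -4.5, f(-0.5) = 0.5, f(-0.25) = 1.75, f(1) = 8, f(1.25) = 9.25, f(2.25) = 14.25.
Sum = Σ Δt_i · f(t_i).
Sum = 12.625.

12.625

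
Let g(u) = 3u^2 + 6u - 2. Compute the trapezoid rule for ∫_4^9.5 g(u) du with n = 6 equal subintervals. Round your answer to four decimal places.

Δu = (9.5 − 4)/6 = 11/12.
g(4) = 70, g(59/12) = 4801/48, g(35/6) = 1621/12, g(6.75) = 175.1875, g(23/3) = 661/3, g(103/12) = 12985/48, g(9.5) = 325.75.
T_6 = (Δu/2)·[g(u_0) + 2g(u_1) + ... + 2g(u_{5}) + g(u_6)].
Sum ≈ 1007.4358.

1007.4358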